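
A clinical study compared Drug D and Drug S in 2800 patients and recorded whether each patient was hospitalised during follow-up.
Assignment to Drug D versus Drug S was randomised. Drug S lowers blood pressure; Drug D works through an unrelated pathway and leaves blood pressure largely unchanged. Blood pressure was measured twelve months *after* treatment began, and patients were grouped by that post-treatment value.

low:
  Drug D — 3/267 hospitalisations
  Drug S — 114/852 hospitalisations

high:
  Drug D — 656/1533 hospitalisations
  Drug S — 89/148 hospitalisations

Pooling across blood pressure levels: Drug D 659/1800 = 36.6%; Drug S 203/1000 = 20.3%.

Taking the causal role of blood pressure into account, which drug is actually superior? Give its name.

Drug S

Drug D is lower inside every blood pressure stratum but Drug S is lower in aggregate. Whether to stratify depends on how blood pressure relates to the drug.
Blood pressure is downstream of the drug. One should not condition on a consequence of treatment, so the overall rates are the right comparison.
Pooled: Drug D 36.6% vs Drug S 20.3%; Drug S is lower overall.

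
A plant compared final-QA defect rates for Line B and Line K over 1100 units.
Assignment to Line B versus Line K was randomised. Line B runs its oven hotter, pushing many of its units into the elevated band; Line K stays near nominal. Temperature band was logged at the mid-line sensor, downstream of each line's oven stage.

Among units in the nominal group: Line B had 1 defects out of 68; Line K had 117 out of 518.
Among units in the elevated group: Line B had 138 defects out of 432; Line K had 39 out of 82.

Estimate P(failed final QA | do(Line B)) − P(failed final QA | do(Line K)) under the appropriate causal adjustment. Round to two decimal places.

In-process temperature band is recorded after the line and is itself shifted by it — it sits on the causal path from line to outcome. Conditioning on a mediator would strip out part of the effect we want; the pooled comparison gives the total causal effect.
The causal difference is the pooled difference: 0.278 − 0.260 = +0.018.

+0.02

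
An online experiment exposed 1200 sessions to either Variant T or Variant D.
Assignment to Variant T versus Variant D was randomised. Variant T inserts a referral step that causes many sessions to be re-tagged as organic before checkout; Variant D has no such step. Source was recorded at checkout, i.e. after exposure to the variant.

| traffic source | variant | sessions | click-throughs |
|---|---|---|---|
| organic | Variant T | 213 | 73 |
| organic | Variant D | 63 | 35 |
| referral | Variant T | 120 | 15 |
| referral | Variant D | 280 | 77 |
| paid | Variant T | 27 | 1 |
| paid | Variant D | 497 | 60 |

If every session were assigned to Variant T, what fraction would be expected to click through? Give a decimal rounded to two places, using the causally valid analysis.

Within every traffic source level Variant D has the higher rate, yet pooled Variant T does — Simpson's reversal.
Traffic source here is a post-treatment variable shaped by the variant; conditioning on it would introduce bias rather than remove it. The overall comparison is the causal one.
So P(outcome | do(Variant T)) is just the pooled rate for Variant T: 89/360 = 0.247.

0.25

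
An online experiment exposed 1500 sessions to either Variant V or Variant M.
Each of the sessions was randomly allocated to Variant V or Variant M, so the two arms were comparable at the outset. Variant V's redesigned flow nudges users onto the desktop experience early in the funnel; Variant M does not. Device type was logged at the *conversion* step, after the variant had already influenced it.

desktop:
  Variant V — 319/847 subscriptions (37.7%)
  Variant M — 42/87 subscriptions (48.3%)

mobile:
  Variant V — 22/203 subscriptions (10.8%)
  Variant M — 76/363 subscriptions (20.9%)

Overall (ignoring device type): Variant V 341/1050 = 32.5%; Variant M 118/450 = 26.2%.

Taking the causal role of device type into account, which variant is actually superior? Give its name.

Variant V

Stratifying would compare variants among sessions the variants themselves sorted into device type groups — a form of selection on an intermediate. The unconditioned pooled rates give the total causal effect.
Pooled: Variant V 32.5% vs Variant M 26.2%; Variant V is higher overall.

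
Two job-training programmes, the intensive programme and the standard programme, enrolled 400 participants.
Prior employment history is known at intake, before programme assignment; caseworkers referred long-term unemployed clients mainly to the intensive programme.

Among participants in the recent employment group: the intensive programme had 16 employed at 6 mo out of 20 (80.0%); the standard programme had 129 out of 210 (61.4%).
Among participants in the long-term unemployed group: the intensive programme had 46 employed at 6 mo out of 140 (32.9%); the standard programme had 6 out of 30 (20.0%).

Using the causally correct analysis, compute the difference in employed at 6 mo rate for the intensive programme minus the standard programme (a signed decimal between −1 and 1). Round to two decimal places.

the intensive programme is higher inside every prior employment history stratum but the standard programme is higher in aggregate. Whether to stratify depends on how prior employment history relates to the programme.
Prior employment history differs across programmes for reasons unrelated to any effect of the programme itself, and it separately predicts the outcome — a classic confounder. We must compare within prior employment history levels.
Adjusting over the population distribution of prior employment history: 0.575·(0.800−0.614) + 0.425·(0.329−0.200) = +0.161.

+0.16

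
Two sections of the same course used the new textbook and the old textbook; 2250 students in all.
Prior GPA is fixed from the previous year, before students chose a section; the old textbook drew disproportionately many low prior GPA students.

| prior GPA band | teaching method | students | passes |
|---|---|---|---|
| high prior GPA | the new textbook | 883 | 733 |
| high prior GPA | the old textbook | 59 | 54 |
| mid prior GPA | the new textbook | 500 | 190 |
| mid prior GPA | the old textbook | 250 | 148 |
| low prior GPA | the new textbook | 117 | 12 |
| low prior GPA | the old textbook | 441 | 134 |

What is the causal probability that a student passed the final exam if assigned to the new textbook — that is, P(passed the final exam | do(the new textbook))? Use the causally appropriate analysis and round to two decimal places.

Prior GPA band is set before the teaching method has any effect — it is not caused by the teaching method — and it independently drives the outcome. That makes it a confounder, so the causal comparison is within prior GPA band levels.
Standardising the new textbook to the population prior GPA band mix: 0.419·733/883 + 0.333·190/500 + 0.248·12/117 = 0.500.

0.50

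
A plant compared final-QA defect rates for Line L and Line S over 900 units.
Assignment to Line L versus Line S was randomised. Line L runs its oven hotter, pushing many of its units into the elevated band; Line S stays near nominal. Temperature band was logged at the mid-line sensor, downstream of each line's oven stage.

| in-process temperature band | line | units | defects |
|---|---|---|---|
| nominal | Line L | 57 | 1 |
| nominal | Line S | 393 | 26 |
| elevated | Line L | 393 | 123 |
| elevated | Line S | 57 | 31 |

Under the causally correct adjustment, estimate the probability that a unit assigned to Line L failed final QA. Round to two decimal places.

The stratified and pooled comparisons disagree (Line L wins within each in-process temperature band; Line S wins overall), so the answer turns on the causal role of in-process temperature band.
In-process temperature band here is a post-treatment variable shaped by the line; conditioning on it would introduce bias rather than remove it. The overall comparison is the causal one.
So P(outcome | do(Line L)) is just the pooled rate for Line L: 124/450 = 0.276.

0.28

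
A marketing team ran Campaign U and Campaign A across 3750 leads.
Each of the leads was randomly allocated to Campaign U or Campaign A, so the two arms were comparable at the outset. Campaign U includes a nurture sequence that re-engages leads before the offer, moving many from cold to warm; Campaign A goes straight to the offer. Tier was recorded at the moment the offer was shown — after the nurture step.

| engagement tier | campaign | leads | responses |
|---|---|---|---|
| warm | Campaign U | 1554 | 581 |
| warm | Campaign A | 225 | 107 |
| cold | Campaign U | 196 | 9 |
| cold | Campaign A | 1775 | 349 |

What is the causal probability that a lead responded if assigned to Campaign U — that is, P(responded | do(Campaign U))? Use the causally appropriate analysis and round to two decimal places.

0.34

Within every engagement tier level Campaign A has the higher rate, yet pooled Campaign U does — Simpson's reversal.
Because the campaign influences engagement tier, engagement tier is a post-treatment mediator, not a confounder. Stratifying on it would bias the estimate; the causal effect is the crude pooled difference.
So P(outcome | do(Campaign U)) is just the pooled rate for Campaign U: 590/1750 = 0.337.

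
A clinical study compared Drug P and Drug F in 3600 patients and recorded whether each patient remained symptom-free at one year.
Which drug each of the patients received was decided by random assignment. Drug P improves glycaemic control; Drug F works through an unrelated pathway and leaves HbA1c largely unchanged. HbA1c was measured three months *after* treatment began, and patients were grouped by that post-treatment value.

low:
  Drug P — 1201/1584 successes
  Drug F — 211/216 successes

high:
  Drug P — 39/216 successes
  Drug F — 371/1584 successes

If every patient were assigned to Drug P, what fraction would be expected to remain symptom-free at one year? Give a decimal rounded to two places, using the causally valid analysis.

Drug F is higher inside every HbA1c stratum but Drug P is higher in aggregate. Whether to stratify depends on how HbA1c relates to the drug.
HbA1c is downstream of the drug. One should not condition on a consequence of treatment, so the overall rates are the right comparison.
So P(outcome | do(Drug P)) is just the pooled rate for Drug P: 1240/1800 = 0.689.

0.69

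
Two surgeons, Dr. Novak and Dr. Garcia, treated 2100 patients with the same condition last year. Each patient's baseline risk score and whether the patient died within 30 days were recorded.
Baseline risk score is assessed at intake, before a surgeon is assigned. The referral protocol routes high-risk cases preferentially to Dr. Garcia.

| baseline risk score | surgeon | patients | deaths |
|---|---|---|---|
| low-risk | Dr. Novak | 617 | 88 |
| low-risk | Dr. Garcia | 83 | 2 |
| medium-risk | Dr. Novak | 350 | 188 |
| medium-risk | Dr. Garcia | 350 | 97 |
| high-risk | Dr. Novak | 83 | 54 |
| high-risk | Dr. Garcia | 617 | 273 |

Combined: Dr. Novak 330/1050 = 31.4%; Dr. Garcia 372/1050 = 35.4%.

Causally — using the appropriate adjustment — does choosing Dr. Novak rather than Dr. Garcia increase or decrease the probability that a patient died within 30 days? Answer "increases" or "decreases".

Baseline risk score differs across surgeons for reasons unrelated to any effect of the surgeon itself, and it separately predicts the outcome — a classic confounder. We must compare within baseline risk score levels.
Within each level — low-risk: 14.3% vs 2.4%; medium-risk: 53.7% vs 27.7%; high-risk: 65.1% vs 44.2% — Dr. Garcia is lower every time.

increases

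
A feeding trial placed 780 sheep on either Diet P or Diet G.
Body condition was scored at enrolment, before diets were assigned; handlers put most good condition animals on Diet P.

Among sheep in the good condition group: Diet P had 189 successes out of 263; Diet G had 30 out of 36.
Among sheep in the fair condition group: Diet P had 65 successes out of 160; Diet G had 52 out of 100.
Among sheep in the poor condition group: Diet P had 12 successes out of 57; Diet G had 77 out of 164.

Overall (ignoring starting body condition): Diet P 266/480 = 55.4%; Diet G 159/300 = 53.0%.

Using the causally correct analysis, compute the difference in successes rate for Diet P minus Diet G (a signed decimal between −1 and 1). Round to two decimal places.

-0.16

Here starting body condition is a common cause — it drives both which diet a case falls under and the outcome. The crude comparison mixes populations; the stratum-specific rates are the causally relevant ones.
Adjusting over the population distribution of starting body condition: 0.383·(0.719−0.833) + 0.333·(0.406−0.520) + 0.283·(0.211−0.470) = -0.155.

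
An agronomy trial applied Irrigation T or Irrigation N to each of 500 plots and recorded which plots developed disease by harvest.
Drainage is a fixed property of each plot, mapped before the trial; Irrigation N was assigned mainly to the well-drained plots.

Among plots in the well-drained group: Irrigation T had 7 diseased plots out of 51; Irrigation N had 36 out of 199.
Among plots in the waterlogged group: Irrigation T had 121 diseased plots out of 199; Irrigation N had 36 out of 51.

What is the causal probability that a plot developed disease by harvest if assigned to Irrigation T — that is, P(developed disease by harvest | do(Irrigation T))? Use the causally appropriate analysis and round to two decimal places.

0.37

The imbalance in field drainage arose from how plots were allocated, not from anything the irrigation did; and field drainage independently affects the outcome. The pooled gap is confounded — condition on field drainage.
Standardising Irrigation T to the population field drainage mix: 0.500·7/51 + 0.500·121/199 = 0.373.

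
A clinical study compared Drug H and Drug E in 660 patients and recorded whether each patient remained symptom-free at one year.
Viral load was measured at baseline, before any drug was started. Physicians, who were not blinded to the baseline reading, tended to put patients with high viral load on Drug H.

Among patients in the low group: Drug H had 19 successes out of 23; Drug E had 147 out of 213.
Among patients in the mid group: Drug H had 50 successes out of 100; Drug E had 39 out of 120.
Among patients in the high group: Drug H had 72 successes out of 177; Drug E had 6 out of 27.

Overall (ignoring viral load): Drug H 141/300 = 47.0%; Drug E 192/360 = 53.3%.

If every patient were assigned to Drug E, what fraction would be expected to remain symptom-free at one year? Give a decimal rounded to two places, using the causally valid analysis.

0.42

The viral load-specific comparison favours Drug H throughout, but the pooled figures favour Drug E. The question is whether to condition on viral load.
The imbalance in viral load arose from how patients were allocated, not from anything the drug did; and viral load independently affects the outcome. The pooled gap is confounded — condition on viral load.
Standardising Drug E to the population viral load mix: 0.358·147/213 + 0.333·39/120 + 0.309·6/27 = 0.424.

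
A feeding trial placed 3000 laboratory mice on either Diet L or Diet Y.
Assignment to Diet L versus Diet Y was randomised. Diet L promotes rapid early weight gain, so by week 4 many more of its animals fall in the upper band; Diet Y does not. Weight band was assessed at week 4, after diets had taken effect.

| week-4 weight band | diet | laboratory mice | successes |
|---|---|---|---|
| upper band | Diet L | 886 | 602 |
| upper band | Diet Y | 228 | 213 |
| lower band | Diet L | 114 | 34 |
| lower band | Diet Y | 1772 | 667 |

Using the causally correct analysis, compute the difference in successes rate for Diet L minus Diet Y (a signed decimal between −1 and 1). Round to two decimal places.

The stratified and pooled comparisons disagree (Diet Y wins within each week-4 weight band; Diet L wins overall), so the answer turns on the causal role of week-4 weight band.
Week-4 weight band is recorded after the diet and is itself shifted by it — it sits on the causal path from diet to outcome. Conditioning on a mediator would strip out part of the effect we want; the pooled comparison gives the total causal effect.
The causal difference is the pooled difference: 0.636 − 0.440 = +0.196.

+0.20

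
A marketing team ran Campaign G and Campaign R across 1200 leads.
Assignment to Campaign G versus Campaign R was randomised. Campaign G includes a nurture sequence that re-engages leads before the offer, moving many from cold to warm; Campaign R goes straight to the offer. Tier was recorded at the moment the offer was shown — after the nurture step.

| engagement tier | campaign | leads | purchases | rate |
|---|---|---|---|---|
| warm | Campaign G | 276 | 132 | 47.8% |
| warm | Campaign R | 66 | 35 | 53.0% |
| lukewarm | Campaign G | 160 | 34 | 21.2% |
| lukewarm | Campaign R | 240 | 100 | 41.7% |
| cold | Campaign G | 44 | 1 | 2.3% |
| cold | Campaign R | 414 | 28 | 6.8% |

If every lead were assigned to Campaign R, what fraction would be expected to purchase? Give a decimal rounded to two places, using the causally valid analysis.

0.23

The engagement tier-specific comparison favours Campaign R throughout, but the pooled figures favour Campaign G. The question is whether to condition on engagement tier.
The distribution of engagement tier is itself part of what the campaign does — it is an intermediate outcome. Holding it fixed would remove that part of the effect; the total effect is the pooled difference.
So P(outcome | do(Campaign R)) is just the pooled rate for Campaign R: 163/720 = 0.226.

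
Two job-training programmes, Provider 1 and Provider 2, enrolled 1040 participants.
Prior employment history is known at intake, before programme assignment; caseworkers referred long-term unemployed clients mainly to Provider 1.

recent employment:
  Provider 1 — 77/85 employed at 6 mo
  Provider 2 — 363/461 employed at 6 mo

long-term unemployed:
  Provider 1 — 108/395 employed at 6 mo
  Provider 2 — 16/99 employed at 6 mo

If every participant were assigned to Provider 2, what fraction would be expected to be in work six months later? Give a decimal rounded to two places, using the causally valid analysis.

0.49

Nothing the programme does changes prior employment history; the imbalance is an allocation artefact. With prior employment history also predicting the outcome, the pooled figure is confounded, and the within-stratum comparison is the causal one.
Standardising Provider 2 to the population prior employment history mix: 0.525·363/461 + 0.475·16/99 = 0.490.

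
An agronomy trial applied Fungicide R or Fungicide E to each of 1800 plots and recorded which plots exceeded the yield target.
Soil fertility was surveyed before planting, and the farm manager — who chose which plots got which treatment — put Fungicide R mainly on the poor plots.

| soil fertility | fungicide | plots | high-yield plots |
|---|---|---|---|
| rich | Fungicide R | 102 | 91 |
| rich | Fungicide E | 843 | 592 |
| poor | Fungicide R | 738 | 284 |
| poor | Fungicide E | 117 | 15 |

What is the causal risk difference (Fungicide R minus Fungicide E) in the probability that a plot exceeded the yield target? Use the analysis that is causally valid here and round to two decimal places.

+0.22

The soil fertility-specific comparison favours Fungicide R throughout, but the pooled figures favour Fungicide E. The question is whether to condition on soil fertility.
The imbalance in soil fertility arose from how plots were allocated, not from anything the fungicide did; and soil fertility independently affects the outcome. The pooled gap is confounded — condition on soil fertility.
Adjusting over the population distribution of soil fertility: 0.525·(0.892−0.702) + 0.475·(0.385−0.128) = +0.222.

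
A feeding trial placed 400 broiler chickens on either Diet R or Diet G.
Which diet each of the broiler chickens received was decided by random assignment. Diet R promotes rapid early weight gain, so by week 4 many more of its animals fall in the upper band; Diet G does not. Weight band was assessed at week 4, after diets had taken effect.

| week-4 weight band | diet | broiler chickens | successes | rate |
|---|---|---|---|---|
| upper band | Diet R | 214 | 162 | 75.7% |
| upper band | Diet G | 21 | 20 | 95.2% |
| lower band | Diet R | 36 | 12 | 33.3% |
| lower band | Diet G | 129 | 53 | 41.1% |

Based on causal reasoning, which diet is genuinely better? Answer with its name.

Diet R

The week-4 weight band-specific comparison favours Diet G throughout, but the pooled figures favour Diet R. The question is whether to condition on week-4 weight band.
Because the diet influences week-4 weight band, week-4 weight band is a post-treatment mediator, not a confounder. Stratifying on it would bias the estimate; the causal effect is the crude pooled difference.
Pooled: Diet R 69.6% vs Diet G 48.7%; Diet R is higher overall.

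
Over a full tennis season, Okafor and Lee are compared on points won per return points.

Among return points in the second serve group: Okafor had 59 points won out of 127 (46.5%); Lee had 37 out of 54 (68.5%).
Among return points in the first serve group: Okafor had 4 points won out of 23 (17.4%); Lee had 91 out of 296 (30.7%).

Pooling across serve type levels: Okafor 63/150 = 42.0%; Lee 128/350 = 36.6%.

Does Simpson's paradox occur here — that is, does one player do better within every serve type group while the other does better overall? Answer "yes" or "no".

yes

Within each serve type level (second serve 46.5% vs 68.5%; first serve 17.4% vs 30.7%), Lee has the higher rate every time. Pooled: 42.0% vs 36.6% — Okafor has the higher rate overall. The two comparisons disagree.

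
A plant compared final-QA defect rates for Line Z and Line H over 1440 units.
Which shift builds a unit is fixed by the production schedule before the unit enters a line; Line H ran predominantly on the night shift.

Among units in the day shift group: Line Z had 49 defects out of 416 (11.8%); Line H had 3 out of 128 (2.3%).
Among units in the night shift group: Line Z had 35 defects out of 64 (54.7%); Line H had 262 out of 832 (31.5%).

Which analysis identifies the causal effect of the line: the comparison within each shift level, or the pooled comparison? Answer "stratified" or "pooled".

stratified

Nothing the line does changes shift; the imbalance is an allocation artefact. With shift also predicting the outcome, the pooled figure is confounded, and the within-stratum comparison is the causal one.
Within each level — day shift: 11.8% vs 2.3%; night shift: 54.7% vs 31.5% — Line H is lower every time.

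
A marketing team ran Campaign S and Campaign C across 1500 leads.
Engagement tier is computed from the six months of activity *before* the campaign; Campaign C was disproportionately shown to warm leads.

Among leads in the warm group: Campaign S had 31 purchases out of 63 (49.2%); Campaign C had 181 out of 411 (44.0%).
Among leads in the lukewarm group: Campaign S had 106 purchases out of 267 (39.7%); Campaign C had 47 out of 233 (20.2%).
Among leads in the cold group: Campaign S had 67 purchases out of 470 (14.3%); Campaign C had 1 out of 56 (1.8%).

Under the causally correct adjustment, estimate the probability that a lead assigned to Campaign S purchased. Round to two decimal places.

Engagement tier is set before the campaign has any effect — it is not caused by the campaign — and it independently drives the outcome. That makes it a confounder, so the causal comparison is within engagement tier levels.
Standardising Campaign S to the population engagement tier mix: 0.316·31/63 + 0.333·106/267 + 0.351·67/470 = 0.338.

0.34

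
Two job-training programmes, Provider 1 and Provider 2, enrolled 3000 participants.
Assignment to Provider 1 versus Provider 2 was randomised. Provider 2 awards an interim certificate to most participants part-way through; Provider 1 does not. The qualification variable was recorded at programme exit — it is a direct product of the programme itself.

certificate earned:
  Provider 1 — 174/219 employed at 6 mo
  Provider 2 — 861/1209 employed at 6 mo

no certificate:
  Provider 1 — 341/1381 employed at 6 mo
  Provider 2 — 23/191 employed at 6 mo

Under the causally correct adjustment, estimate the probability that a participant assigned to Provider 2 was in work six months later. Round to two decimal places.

0.63

The qualification attained during the programme-specific comparison favours Provider 1 throughout, but the pooled figures favour Provider 2. The question is whether to condition on qualification attained during the programme.
Stratifying would compare programmes among participants the programmes themselves sorted into qualification attained during the programme groups — a form of selection on an intermediate. The unconditioned pooled rates give the total causal effect.
So P(outcome | do(Provider 2)) is just the pooled rate for Provider 2: 884/1400 = 0.631.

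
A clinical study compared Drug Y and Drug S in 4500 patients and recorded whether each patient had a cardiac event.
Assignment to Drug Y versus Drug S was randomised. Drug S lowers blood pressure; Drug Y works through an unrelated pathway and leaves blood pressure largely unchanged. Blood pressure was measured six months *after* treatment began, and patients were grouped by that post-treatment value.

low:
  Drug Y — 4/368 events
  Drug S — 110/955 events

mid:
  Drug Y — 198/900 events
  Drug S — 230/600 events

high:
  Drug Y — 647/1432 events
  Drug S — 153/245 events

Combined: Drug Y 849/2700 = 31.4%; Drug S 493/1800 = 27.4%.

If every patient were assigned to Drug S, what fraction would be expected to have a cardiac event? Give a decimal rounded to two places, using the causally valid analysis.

Stratifying would compare drugs among patients the drugs themselves sorted into blood pressure groups — a form of selection on an intermediate. The unconditioned pooled rates give the total causal effect.
So P(outcome | do(Drug S)) is just the pooled rate for Drug S: 493/1800 = 0.274.

0.27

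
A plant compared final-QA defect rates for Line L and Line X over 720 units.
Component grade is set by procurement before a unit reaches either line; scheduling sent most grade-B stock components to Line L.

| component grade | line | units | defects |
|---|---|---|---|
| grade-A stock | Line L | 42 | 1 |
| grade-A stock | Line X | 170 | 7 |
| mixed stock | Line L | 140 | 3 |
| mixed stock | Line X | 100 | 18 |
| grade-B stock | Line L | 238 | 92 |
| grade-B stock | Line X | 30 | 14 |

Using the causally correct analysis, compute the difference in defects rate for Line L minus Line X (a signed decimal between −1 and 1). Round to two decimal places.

The stratified and pooled comparisons disagree (Line L wins within each component grade; Line X wins overall), so the answer turns on the causal role of component grade.
Component grade is set before the line has any effect — it is not caused by the line — and it independently drives the outcome. That makes it a confounder, so the causal comparison is within component grade levels.
Adjusting over the population distribution of component grade: 0.294·(0.024−0.041) + 0.333·(0.021−0.180) + 0.372·(0.387−0.467) = -0.088.

-0.09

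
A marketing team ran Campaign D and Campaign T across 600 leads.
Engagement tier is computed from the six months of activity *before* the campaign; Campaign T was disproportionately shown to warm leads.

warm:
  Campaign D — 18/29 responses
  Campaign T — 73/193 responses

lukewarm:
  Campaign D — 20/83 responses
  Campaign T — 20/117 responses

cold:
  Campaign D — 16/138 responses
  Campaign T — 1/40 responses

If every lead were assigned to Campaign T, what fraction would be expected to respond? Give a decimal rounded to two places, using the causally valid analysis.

0.20

The stratified and pooled comparisons disagree (Campaign D wins within each engagement tier; Campaign T wins overall), so the answer turns on the causal role of engagement tier.
Engagement tier is set before the campaign has any effect — it is not caused by the campaign — and it independently drives the outcome. That makes it a confounder, so the causal comparison is within engagement tier levels.
Standardising Campaign T to the population engagement tier mix: 0.370·73/193 + 0.333·20/117 + 0.297·1/40 = 0.204.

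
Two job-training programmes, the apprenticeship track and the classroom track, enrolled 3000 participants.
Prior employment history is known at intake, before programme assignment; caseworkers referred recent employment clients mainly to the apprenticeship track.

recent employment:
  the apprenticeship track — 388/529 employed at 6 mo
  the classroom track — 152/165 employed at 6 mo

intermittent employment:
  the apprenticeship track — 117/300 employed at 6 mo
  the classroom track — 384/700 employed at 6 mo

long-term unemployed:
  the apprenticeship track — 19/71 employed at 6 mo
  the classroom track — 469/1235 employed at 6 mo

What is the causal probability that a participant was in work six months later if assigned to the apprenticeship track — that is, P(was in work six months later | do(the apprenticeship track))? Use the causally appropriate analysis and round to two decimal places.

0.42

Nothing the programme does changes prior employment history; the imbalance is an allocation artefact. With prior employment history also predicting the outcome, the pooled figure is confounded, and the within-stratum comparison is the causal one.
Standardising the apprenticeship track to the population prior employment history mix: 0.231·388/529 + 0.333·117/300 + 0.435·19/71 = 0.416.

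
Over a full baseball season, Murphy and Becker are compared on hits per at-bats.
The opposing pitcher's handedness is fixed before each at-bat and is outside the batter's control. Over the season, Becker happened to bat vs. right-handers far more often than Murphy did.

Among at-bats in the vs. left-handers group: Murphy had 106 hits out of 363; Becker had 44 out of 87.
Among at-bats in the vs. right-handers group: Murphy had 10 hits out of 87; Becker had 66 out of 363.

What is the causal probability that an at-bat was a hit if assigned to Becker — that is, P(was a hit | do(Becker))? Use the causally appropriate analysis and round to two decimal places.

The pitcher handedness-specific comparison favours Becker throughout, but the pooled figures favour Murphy. The question is whether to condition on pitcher handedness.
Pitcher handedness differs across players for reasons unrelated to any effect of the player itself, and it separately predicts the outcome — a classic confounder. We must compare within pitcher handedness levels.
Standardising Becker to the population pitcher handedness mix: 0.500·44/87 + 0.500·66/363 = 0.344.

0.34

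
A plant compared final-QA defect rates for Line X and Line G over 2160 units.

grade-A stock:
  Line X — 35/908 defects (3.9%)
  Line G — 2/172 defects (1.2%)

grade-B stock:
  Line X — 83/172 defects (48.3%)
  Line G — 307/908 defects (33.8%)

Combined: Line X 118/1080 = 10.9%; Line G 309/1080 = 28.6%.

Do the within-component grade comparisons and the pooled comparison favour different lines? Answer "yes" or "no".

Within each component grade level (grade-A stock 3.9% vs 1.2%; grade-B stock 48.3% vs 33.8%), Line G has the lower rate every time. Pooled: 10.9% vs 28.6% — Line X has the lower rate overall. The two comparisons disagree.

yes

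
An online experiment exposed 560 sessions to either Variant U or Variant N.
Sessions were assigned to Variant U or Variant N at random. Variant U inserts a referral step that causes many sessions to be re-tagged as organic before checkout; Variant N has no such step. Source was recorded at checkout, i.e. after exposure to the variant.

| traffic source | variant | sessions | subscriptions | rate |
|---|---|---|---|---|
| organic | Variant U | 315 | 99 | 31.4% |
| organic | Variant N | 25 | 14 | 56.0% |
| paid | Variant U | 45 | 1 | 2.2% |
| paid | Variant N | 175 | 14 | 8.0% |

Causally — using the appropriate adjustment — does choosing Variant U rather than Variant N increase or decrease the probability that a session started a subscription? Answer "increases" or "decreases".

increases

Because the variant influences traffic source, traffic source is a post-treatment mediator, not a confounder. Stratifying on it would bias the estimate; the causal effect is the crude pooled difference.
Pooled: Variant U 27.8% vs Variant N 14.0%; Variant U is higher overall.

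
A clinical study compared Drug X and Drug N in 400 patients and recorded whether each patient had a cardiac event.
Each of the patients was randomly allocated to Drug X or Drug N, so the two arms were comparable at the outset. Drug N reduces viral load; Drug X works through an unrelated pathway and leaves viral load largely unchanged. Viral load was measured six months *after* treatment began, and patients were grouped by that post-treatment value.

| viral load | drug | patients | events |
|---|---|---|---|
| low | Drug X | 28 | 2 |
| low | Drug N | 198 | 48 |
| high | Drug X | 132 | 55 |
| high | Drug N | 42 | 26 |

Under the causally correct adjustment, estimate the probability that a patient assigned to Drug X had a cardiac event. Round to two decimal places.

The stratified and pooled comparisons disagree (Drug X wins within each viral load; Drug N wins overall), so the answer turns on the causal role of viral load.
Viral load here is a post-treatment variable shaped by the drug; conditioning on it would introduce bias rather than remove it. The overall comparison is the causal one.
So P(outcome | do(Drug X)) is just the pooled rate for Drug X: 57/160 = 0.356.

0.36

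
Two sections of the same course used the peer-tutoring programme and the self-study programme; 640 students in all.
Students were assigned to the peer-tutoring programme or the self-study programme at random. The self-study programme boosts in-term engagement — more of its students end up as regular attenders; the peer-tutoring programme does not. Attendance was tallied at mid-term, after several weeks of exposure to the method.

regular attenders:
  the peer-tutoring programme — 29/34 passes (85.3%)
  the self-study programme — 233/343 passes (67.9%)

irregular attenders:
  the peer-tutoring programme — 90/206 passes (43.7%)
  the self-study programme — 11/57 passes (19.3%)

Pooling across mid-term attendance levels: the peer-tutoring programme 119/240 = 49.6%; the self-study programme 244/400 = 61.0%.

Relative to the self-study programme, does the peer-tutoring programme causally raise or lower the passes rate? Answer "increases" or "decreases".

decreases

The stratified and pooled comparisons disagree (the peer-tutoring programme wins within each mid-term attendance; the self-study programme wins overall), so the answer turns on the causal role of mid-term attendance.
Mid-term attendance is downstream of the teaching method. One should not condition on a consequence of treatment, so the overall rates are the right comparison.
Pooled: the peer-tutoring programme 49.6% vs the self-study programme 61.0%; the self-study programme is higher overall.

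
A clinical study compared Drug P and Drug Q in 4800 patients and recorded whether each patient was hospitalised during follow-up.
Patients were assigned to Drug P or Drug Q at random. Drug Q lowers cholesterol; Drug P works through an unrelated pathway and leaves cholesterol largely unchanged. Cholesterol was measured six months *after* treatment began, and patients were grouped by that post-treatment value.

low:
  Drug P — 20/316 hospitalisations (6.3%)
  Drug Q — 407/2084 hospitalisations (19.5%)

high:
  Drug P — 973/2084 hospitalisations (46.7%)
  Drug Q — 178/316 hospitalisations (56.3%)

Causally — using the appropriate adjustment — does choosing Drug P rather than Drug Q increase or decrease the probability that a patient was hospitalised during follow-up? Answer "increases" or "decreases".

The cholesterol-specific comparison favours Drug P throughout, but the pooled figures favour Drug Q. The question is whether to condition on cholesterol.
Cholesterol lies on the pathway drug → cholesterol → outcome, so adjusting for it blocks the indirect effect. For the total causal effect of drug, use the unadjusted pooled rates.
Pooled: Drug P 41.4% vs Drug Q 24.4%; Drug Q is lower overall.

increases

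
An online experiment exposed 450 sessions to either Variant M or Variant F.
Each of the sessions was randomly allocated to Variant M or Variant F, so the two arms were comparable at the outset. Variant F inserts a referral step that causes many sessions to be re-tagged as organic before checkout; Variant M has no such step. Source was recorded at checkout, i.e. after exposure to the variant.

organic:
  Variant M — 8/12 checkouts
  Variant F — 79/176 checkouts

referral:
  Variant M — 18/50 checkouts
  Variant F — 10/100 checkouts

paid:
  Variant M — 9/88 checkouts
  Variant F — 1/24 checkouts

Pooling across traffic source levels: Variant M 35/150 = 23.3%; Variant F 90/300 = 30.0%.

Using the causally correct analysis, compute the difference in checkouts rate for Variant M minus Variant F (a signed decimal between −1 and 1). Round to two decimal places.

-0.07

Variant M is higher inside every traffic source stratum but Variant F is higher in aggregate. Whether to stratify depends on how traffic source relates to the variant.
Stratifying would compare variants among sessions the variants themselves sorted into traffic source groups — a form of selection on an intermediate. The unconditioned pooled rates give the total causal effect.
The causal difference is the pooled difference: 0.233 − 0.300 = -0.067.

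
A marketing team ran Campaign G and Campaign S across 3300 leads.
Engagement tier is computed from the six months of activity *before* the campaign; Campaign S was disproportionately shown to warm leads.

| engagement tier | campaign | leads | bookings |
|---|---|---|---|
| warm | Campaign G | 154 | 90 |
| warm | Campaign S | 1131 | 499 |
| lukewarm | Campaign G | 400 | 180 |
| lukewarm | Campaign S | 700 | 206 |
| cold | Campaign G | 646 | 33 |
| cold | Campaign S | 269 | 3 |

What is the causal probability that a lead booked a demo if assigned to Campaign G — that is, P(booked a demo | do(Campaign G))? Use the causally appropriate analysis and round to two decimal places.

0.39

Nothing the campaign does changes engagement tier; the imbalance is an allocation artefact. With engagement tier also predicting the outcome, the pooled figure is confounded, and the within-stratum comparison is the causal one.
Standardising Campaign G to the population engagement tier mix: 0.389·90/154 + 0.333·180/400 + 0.277·33/646 = 0.392.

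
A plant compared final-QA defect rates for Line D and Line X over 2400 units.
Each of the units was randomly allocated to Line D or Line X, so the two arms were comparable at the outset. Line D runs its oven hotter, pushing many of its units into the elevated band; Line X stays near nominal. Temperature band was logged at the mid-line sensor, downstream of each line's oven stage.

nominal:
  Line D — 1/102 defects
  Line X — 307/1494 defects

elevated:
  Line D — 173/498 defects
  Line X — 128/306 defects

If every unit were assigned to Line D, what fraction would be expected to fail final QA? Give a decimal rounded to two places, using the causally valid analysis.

0.29

Line D is lower inside every in-process temperature band stratum but Line X is lower in aggregate. Whether to stratify depends on how in-process temperature band relates to the line.
In-process temperature band is downstream of the line. One should not condition on a consequence of treatment, so the overall rates are the right comparison.
So P(outcome | do(Line D)) is just the pooled rate for Line D: 174/600 = 0.290.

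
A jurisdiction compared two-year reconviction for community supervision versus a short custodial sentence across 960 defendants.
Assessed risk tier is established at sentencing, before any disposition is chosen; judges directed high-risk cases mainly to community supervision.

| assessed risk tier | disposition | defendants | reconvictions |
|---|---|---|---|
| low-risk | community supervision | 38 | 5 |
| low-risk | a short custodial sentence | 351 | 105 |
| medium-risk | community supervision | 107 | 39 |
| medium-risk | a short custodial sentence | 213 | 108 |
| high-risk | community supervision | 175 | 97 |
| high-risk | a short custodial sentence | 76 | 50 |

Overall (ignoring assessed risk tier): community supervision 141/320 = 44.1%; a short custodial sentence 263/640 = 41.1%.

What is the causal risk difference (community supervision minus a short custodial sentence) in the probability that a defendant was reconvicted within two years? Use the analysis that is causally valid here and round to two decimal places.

-0.14

The assessed risk tier-specific comparison favours community supervision throughout, but the pooled figures favour a short custodial sentence. The question is whether to condition on assessed risk tier.
Assessed risk tier satisfies the back-door criterion: it is not a descendant of the disposition, and it blocks the spurious path from disposition to outcome. Adjusting for it (i.e., using the within-assessed risk tier rates) gives the causal effect.
Adjusting over the population distribution of assessed risk tier: 0.405·(0.132−0.299) + 0.333·(0.364−0.507) + 0.261·(0.554−0.658) = -0.143.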